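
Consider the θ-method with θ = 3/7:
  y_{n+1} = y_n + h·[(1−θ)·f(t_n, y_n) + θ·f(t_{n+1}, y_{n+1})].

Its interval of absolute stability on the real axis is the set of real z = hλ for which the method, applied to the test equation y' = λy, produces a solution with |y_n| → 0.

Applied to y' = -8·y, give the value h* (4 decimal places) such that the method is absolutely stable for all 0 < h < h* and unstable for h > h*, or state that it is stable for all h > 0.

(-14.0000,0); λ=-8 ⇒ h* = (14)/8 = 1.7500.

Test eqn y'=λy, z=hλ:
  y_{n+1} = y_n + z·[4/7·y_n + 3/7·y_{n+1}] ⇒ (1 − 3/7z)y_{n+1} = (1 + 4/7z)y_n
  R(z) = (1 + 4/7z)/(1 − 3/7z).

Find x<0 with |R(x)|<1.
x=-1.26: |R|=0.1818
R=−1: 1+4/7x = −1+3/7x ⇒ -1/7x=2 ⇒ x=2/(-1/7)=-14.0000
Confirm numerically:
  x=-13.306: |R|=0.98521 <1
  x=-13.295: |R|=0.98496 <1
  x=-7.698: |R|=0.79059 <1
  x=-6.512: |R|=0.71782 <1
  x=-14.581: |R|=1.01145 >1
  x=-14.413: |R|=1.00822 >1
Stable set (-14.0000, 0).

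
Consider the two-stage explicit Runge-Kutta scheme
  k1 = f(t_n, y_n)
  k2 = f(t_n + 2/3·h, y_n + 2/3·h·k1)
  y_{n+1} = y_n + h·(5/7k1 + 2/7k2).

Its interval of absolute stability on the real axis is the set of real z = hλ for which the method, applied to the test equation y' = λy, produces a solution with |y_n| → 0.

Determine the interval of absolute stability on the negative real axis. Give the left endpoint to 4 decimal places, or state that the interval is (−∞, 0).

Test eqn y'=λy, z=hλ:
  k1=λy_n ⇒ h·k1=z·y_n;  k2=λ(1+2/3z)y_n ⇒ h·k2=z(1+2/3z)y_n
  y_{n+1}/y_n = 1 + 5/7z + 2/7z(1+2/3z) = 1 + z + 4/21z²
  R(z) = 1 + z + 4/21z².

Boundary: |R(x)|=1, x<0.
x=-1.16: |R|=0.0963
R=1: x+4/21x²=0 ⇒ x=−21/4=-5.2500; min R=1−1/(4·4/21)=-0.3125>−1
Confirm numerically:
  x=-4.625: |R|=0.44940 <1
  x=-3.298: |R|=0.22623 <1
  x=-2.694: |R|=0.31159 <1
  x=-5.841: |R|=1.65753 >1
  x=-5.372: |R|=1.12484 >1
Stable set (-5.2500, 0).

(-5.2500, 0).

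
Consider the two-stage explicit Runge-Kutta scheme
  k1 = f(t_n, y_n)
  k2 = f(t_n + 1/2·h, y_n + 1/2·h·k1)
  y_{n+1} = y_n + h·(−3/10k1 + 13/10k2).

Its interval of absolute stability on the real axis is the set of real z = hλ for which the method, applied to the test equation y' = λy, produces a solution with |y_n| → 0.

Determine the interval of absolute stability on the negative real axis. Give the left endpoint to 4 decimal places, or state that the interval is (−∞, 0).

z∈(-1.5385,0).

Set f=λy, z=hλ:
  k1=λy_n ⇒ h·k1=z·y_n;  k2=λ(1+1/2z)y_n ⇒ h·k2=z(1+1/2z)y_n
  y_{n+1}/y_n = 1 − 3/10z + 13/10z(1+1/2z) = 1 + z + 13/20z²
  Hence R(z) = 1 + z + 13/20z².

Need |R(x)|<1, x<0.
x=-1.58: |R|=1.0427
R=1: x+13/20x²=0 ⇒ x=−20/13=-1.5385; min R=1−1/(4·13/20)=0.6154>−1
Confirm numerically:
  x=-1.255: |R|=0.76877 <1
  x=-0.768: |R|=0.61539 <1
  x=-0.646: |R|=0.62526 <1
  x=-2.068: |R|=1.71181 >1
  x=-1.812: |R|=1.32217 >1
  x=-1.584: |R|=1.04689 >1
Stable set (-1.5385, 0).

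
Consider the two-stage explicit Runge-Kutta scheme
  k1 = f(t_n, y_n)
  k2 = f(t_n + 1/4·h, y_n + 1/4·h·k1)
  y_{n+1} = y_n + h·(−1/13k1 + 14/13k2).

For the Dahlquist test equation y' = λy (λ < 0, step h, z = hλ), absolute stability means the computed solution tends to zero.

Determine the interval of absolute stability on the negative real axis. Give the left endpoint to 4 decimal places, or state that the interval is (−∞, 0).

(-3.7143, 0).

With y'=λy (z=hλ):
  k1=λy_n ⇒ h·k1=z·y_n;  k2=λ(1+1/4z)y_n ⇒ h·k2=z(1+1/4z)y_n
  y_{n+1}/y_n = 1 − 1/13z + 14/13z(1+1/4z) = 1 + z + 7/26z²
  ⇒ R(z) = 1 + z + 7/26z².

Solve |R(x)|<1 on ℝ⁻.
x=-0.78: |R|=0.3838
R=1: x+7/26x²=0 ⇒ x=−26/7=-3.7143; min R=1−1/(4·7/26)=0.0714>−1
Confirm numerically:
  x=-2.680: |R|=0.25372 <1
  x=-2.508: |R|=0.18548 <1
  x=-2.253: |R|=0.11362 <1
  x=-4.260: |R|=1.62589 >1
  x=-3.946: |R|=1.24617 >1
  x=-3.748: |R|=1.03402 >1
So |R|<1 on (-3.7143, 0).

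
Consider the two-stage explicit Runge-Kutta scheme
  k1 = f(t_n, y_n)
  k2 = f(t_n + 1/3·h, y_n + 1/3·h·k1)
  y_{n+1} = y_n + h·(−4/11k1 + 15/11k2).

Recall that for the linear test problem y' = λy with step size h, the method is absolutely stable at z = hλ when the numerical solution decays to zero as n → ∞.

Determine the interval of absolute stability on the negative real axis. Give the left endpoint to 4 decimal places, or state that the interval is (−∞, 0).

z∈(-2.2000,0).

Test eqn y'=λy, z=hλ:
  k1=λy_n ⇒ h·k1=z·y_n;  k2=λ(1+1/3z)y_n ⇒ h·k2=z(1+1/3z)y_n
  y_{n+1}/y_n = 1 − 4/11z + 15/11z(1+1/3z) = 1 + z + 5/11z²
  R(z) = 1 + z + 5/11z².

Boundary: |R(x)|=1, x<0.
x=-0.65: |R|=0.5420
R=1: x+5/11x²=0 ⇒ x=−11/5=-2.2000; min R=1−1/(4·5/11)=0.4500>−1
Confirm numerically:
  x=-1.434: |R|=0.50071 <1
  x=-1.402: |R|=0.49146 <1
  x=-1.258: |R|=0.46135 <1
  x=-2.780: |R|=1.73291 >1
  x=-2.595: |R|=1.46592 >1
Interval (-2.2000, 0).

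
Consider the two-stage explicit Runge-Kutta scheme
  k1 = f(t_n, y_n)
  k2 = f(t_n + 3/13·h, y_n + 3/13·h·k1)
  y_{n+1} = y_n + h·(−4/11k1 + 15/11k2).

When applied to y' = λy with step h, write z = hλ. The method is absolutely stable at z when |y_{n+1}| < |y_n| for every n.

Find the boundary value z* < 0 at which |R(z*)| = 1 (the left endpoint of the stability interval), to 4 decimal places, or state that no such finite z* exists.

On y'=λy, z=hλ:
  k1=λy_n ⇒ h·k1=z·y_n;  k2=λ(1+3/13z)y_n ⇒ h·k2=z(1+3/13z)y_n
  y_{n+1}/y_n = 1 − 4/11z + 15/11z(1+3/13z) = 1 + z + 45/143z²
  ⇒ R(z) = 1 + z + 45/143z².

Solve |R(x)|<1 on ℝ⁻.
x=-0.79: |R|=0.4064
R=1: x+45/143x²=0 ⇒ x=−143/45=-3.1778; min R=1−1/(4·45/143)=0.2056>−1
Confirm numerically:
  x=-3.043: |R|=0.87094 <1
  x=-1.788: |R|=0.21803 <1
  x=-1.627: |R|=0.20601 <1
  x=-3.767: |R|=1.69848 >1
  x=-3.590: |R|=1.46570 >1
Interval (-3.1778, 0).

z* = -3.1778.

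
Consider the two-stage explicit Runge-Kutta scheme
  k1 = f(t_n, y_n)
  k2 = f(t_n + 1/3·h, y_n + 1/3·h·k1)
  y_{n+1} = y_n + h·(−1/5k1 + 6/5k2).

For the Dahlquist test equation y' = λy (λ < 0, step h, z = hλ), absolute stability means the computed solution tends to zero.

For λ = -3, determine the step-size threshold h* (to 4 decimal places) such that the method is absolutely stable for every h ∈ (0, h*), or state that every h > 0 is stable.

(-2.5000,0); λ=-3 ⇒ h* = (5/2)/3 = 0.8333.

Set f=λy, z=hλ:
  k1=λy_n ⇒ h·k1=z·y_n;  k2=λ(1+1/3z)y_n ⇒ h·k2=z(1+1/3z)y_n
  y_{n+1}/y_n = 1 − 1/5z + 6/5z(1+1/3z) = 1 + z + 2/5z²
  ⇒ R(z) = 1 + z + 2/5z².

Solve |R(x)|<1 on ℝ⁻.
x=-1.57: |R|=0.4160
R=1: x+2/5x²=0 ⇒ x=−5/2=-2.5000; min R=1−1/(4·2/5)=0.3750>−1
Confirm numerically:
  x=-2.461: |R|=0.96161 <1
  x=-1.633: |R|=0.43368 <1
  x=-1.246: |R|=0.37501 <1
  x=-2.879: |R|=1.43646 >1
  x=-2.831: |R|=1.37482 >1
  x=-2.675: |R|=1.18725 >1
Stable set (-2.5000, 0).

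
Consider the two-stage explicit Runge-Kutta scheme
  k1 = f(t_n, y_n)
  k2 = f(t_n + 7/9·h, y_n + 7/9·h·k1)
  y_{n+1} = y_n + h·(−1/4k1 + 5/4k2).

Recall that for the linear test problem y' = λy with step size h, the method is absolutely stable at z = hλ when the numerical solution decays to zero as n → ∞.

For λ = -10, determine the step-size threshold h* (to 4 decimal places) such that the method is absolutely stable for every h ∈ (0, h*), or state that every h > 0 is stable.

(-1.0286,0); λ=-10 ⇒ h* = (36/35)/10 = 0.1029.

On y'=λy, z=hλ:
  k1=λy_n ⇒ h·k1=z·y_n;  k2=λ(1+7/9z)y_n ⇒ h·k2=z(1+7/9z)y_n
  y_{n+1}/y_n = 1 − 1/4z + 5/4z(1+7/9z) = 1 + z + 35/36z²
  ⇒ R(z) = 1 + z + 35/36z².

Find x<0 with |R(x)|<1.
x=-0.87: |R|=0.8659
R=1: x+35/36x²=0 ⇒ x=−36/35=-1.0286; min R=1−1/(4·35/36)=0.7429>−1
Confirm numerically:
  x=-0.566: |R|=0.74546 <1
  x=-0.544: |R|=0.74372 <1
  x=-0.428: |R|=0.75010 <1
  x=-1.366: |R|=1.44812 >1
  x=-1.304: |R|=1.34918 >1
  x=-1.214: |R|=1.21886 >1
So |R|<1 on (-1.0286, 0).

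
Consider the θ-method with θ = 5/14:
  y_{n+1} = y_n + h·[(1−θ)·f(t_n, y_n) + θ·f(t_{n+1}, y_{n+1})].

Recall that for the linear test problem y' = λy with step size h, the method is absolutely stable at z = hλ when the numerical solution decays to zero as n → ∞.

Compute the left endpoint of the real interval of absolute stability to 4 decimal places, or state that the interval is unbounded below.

left endpoint -7.0000.

With y'=λy (z=hλ):
  y_{n+1} = y_n + z·[9/14·y_n + 5/14·y_{n+1}] ⇒ (1 − 5/14z)y_{n+1} = (1 + 9/14z)y_n
  ⇒ R(z) = (1 + 9/14z)/(1 − 5/14z).

Solve |R(x)|<1 on ℝ⁻.
x=-0.53: |R|=0.5544
R=−1: 1+9/14x = −1+5/14x ⇒ -2/7x=2 ⇒ x=2/(-2/7)=-7.0000
Confirm numerically:
  x=-5.056: |R|=0.80204 <1
  x=-4.556: |R|=0.73420 <1
  x=-4.060: |R|=0.65714 <1
  x=-3.350: |R|=0.52520 <1
  x=-7.443: |R|=1.03460 >1
  x=-7.427: |R|=1.03340 >1
  x=-7.074: |R|=1.00600 >1
Stable set (-7.0000, 0).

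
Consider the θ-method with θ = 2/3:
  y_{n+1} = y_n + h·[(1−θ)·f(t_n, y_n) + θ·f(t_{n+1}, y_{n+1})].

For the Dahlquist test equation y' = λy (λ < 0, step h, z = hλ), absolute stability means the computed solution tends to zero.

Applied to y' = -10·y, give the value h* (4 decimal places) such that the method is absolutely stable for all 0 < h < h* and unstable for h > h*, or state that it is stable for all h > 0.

unbounded; (−∞, 0). Any h>0 works for λ=-10.

With y'=λy (z=hλ):
  y_{n+1} = y_n + z·[1/3·y_n + 2/3·y_{n+1}] ⇒ (1 − 2/3z)y_{n+1} = (1 + 1/3z)y_n
  R(z) = (1 + 1/3z)/(1 − 2/3z).

Boundary: |R(x)|=1, x<0.
x=-0.64: |R|=0.5514
x=-2: |R|=0.1429
x=-10: |R|=0.3043
x=-100: |R|=0.4778
θ=2/3≥1/2 ⇒ |1+1/3x|<|1−2/3x| ∀x<0 ⇒ stable on all of ℝ⁻.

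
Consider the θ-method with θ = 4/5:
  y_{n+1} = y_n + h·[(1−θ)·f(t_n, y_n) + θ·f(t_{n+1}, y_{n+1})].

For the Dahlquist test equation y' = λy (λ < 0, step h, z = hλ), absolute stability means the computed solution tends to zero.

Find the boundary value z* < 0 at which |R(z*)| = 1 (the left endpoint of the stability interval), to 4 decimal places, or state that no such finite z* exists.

Set f=λy, z=hλ:
  y_{n+1} = y_n + z·[1/5·y_n + 4/5·y_{n+1}] ⇒ (1 − 4/5z)y_{n+1} = (1 + 1/5z)y_n
  Hence R(z) = (1 + 1/5z)/(1 − 4/5z).

Solve |R(x)|<1 on ℝ⁻.
x=-0.43: |R|=0.6801
x=-2: |R|=0.2308
x=-10: |R|=0.1111
x=-100: |R|=0.2346
θ=4/5≥1/2 ⇒ |1+1/5x|<|1−4/5x| ∀x<0 ⇒ interval (−∞,0).

unbounded; (−∞, 0).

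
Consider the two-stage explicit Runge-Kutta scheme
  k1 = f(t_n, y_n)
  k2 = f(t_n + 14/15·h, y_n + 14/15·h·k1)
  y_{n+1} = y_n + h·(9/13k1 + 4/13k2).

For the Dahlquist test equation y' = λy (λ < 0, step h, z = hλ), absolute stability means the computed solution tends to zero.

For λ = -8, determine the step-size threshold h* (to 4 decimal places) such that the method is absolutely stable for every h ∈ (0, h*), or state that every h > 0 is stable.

With y'=λy (z=hλ):
  k1=λy_n ⇒ h·k1=z·y_n;  k2=λ(1+14/15z)y_n ⇒ h·k2=z(1+14/15z)y_n
  y_{n+1}/y_n = 1 + 9/13z + 4/13z(1+14/15z) = 1 + z + 56/195z²
  Hence R(z) = 1 + z + 56/195z².

Find x<0 with |R(x)|<1.
x=-0.47: |R|=0.5934
R=1: x+56/195x²=0 ⇒ x=−195/56=-3.4821; min R=1−1/(4·56/195)=0.1295>−1
Confirm numerically:
  x=-2.882: |R|=0.50329 <1
  x=-2.760: |R|=0.42762 <1
  x=-2.603: |R|=0.34282 <1
  x=-1.902: |R|=0.13690 <1
  x=-3.846: |R|=1.40188 >1
  x=-3.581: |R|=1.10166 >1
  x=-3.518: |R|=1.03623 >1
Interval (-3.4821, 0).

(-3.4821,0); λ=-8 ⇒ h* = (195/56)/8 = 0.4353.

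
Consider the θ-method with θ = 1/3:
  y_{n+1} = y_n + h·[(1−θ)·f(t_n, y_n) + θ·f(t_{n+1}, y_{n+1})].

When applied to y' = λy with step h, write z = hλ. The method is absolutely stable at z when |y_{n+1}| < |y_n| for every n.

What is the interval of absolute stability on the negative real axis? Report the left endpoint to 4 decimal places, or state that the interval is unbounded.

z∈(-6.0000,0).

Set f=λy, z=hλ:
  y_{n+1} = y_n + z·[2/3·y_n + 1/3·y_{n+1}] ⇒ (1 − 1/3z)y_{n+1} = (1 + 2/3z)y_n
  so R(z) = (1 + 2/3z)/(1 − 1/3z).

Boundary: |R(x)|=1, x<0.
x=-1.18: |R|=0.1531
R=−1: 1+2/3x = −1+1/3x ⇒ -1/3x=2 ⇒ x=2/(-1/3)=-6.0000
Confirm numerically:
  x=-5.614: |R|=0.95519 <1
  x=-5.455: |R|=0.93554 <1
  x=-5.398: |R|=0.92832 <1
  x=-4.464: |R|=0.79421 <1
  x=-6.549: |R|=1.05749 >1
  x=-6.475: |R|=1.05013 >1
So |R|<1 on (-6.0000, 0).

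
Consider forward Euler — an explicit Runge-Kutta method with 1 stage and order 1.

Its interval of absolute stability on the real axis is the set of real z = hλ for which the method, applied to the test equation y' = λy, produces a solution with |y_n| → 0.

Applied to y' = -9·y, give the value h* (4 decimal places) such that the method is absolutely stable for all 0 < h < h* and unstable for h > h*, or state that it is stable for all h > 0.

Test eqn y'=λy, z=hλ:
  order 1, 1-stage ⇒ R(z)=1+z
  (e.g. R(-0.92)=0.08000, |R|=0.08000)

Find x<0 with |R(x)|<1.
x=-0.92: |R|=0.0800
|R(-1.04)|=0.0400 |R(-0.97)|=0.0300 |R(-0.74)|=0.2600
Bisect:
  x_lo=-2.4543 |R|=1.4543  x_hi=-0.2669 |R|=0.7331
  mid=-1.36062 |R|=0.36062 →hi
  mid=-1.90746 |R|=0.90746 →hi
  mid=-2.18088 |R|=1.18088 →lo
  mid=-2.04417 |R|=1.04417 →lo
  mid=-1.97581 |R|=0.97581 →hi
  mid=-2.00999 |R|=1.00999 →lo
  mid=-1.99290 |R|=0.99290 →hi
  mid=-2.00145 |R|=1.00145 →lo
  mid=-1.99717 |R|=0.99717 →hi
  mid=-1.99931 |R|=0.99931 →hi
  ...
  [-2.00011,-1.99998] ⇒ x*=-2.0000
So |R|<1 on (-2.0000, 0).

(-2.0000,0); λ=-9 ⇒ h* = 0.2222.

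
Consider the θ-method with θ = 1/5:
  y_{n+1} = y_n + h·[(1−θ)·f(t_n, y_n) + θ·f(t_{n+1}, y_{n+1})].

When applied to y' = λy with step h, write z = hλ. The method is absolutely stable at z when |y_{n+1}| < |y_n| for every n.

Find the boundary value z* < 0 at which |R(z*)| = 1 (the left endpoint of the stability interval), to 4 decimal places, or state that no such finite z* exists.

On y'=λy, z=hλ:
  y_{n+1} = y_n + z·[4/5·y_n + 1/5·y_{n+1}] ⇒ (1 − 1/5z)y_{n+1} = (1 + 4/5z)y_n
  ⇒ R(z) = (1 + 4/5z)/(1 − 1/5z).

Find x<0 with |R(x)|<1.
x=-1.35: |R|=0.0630
R=−1: 1+4/5x = −1+1/5x ⇒ -3/5x=2 ⇒ x=2/(-3/5)=-3.3333
Confirm numerically:
  x=-2.891: |R|=0.83183 <1
  x=-2.648: |R|=0.73117 <1
  x=-2.456: |R|=0.64700 <1
  x=-3.737: |R|=1.13861 >1
  x=-3.550: |R|=1.07602 >1
  x=-3.520: |R|=1.06573 >1
Stable set (-3.3333, 0).

z* = -3.3333.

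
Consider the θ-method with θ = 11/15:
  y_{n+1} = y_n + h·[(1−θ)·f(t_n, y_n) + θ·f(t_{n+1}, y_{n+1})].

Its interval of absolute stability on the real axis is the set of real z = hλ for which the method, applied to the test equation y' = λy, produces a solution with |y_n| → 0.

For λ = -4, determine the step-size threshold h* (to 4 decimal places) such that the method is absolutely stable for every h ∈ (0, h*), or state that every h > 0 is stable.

interval (−∞, 0). Any h>0 works for λ=-4.

On y'=λy, z=hλ:
  y_{n+1} = y_n + z·[4/15·y_n + 11/15·y_{n+1}] ⇒ (1 − 11/15z)y_{n+1} = (1 + 4/15z)y_n
  R(z) = (1 + 4/15z)/(1 − 11/15z).

Need |R(x)|<1, x<0.
x=-1.13: |R|=0.3821
x=-2: |R|=0.1892
x=-10: |R|=0.2000
x=-100: |R|=0.3453
θ=11/15≥1/2 ⇒ |1+4/15x|<|1−11/15x| ∀x<0 ⇒ interval (−∞,0).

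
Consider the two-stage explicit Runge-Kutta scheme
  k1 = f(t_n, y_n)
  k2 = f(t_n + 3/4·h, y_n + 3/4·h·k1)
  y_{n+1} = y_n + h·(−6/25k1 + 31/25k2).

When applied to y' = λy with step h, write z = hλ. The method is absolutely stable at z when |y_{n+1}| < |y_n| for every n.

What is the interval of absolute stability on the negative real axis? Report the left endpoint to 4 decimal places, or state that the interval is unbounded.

With y'=λy (z=hλ):
  k1=λy_n ⇒ h·k1=z·y_n;  k2=λ(1+3/4z)y_n ⇒ h·k2=z(1+3/4z)y_n
  y_{n+1}/y_n = 1 − 6/25z + 31/25z(1+3/4z) = 1 + z + 93/100z²
  ⇒ R(z) = 1 + z + 93/100z².

Need |R(x)|<1, x<0.
x=-1.5: |R|=1.5925
R=1: x+93/100x²=0 ⇒ x=−100/93=-1.0753; min R=1−1/(4·93/100)=0.7312>−1
Confirm numerically:
  x=-0.911: |R|=0.86083 <1
  x=-0.582: |R|=0.73301 <1
  x=-0.542: |R|=0.73120 <1
  x=-1.514: |R|=1.61774 >1
  x=-1.200: |R|=1.13920 >1
Stable set (-1.0753, 0).

(-1.0753, 0).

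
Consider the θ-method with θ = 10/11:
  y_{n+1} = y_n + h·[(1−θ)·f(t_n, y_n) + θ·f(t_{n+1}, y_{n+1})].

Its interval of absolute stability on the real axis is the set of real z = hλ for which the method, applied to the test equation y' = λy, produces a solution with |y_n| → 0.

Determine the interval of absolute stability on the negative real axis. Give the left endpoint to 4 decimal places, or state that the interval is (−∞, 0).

Set f=λy, z=hλ:
  y_{n+1} = y_n + z·[1/11·y_n + 10/11·y_{n+1}] ⇒ (1 − 10/11z)y_{n+1} = (1 + 1/11z)y_n
  Hence R(z) = (1 + 1/11z)/(1 − 10/11z).

Boundary: |R(x)|=1, x<0.
x=-0.72: |R|=0.5648
x=-2: |R|=0.2903
x=-10: |R|=0.0090
x=-100: |R|=0.0880
θ=10/11≥1/2 ⇒ |1+1/11x|<|1−10/11x| ∀x<0 ⇒ interval (−∞,0).

(−∞, 0) — no finite endpoint.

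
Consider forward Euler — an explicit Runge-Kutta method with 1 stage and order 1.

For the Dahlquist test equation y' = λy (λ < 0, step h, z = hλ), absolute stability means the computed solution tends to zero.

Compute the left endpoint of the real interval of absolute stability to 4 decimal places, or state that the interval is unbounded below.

Set f=λy, z=hλ:
  order 1, 1-stage ⇒ R(z)=1+z
  (e.g. R(-0.79)=0.21000, |R|=0.21000)

Boundary: |R(x)|=1, x<0.
x=-0.79: |R|=0.2100
|R(-1.91)|=0.9100 |R(-1.7)|=0.7000 |R(-1.18)|=0.1800
Bisect:
  x_lo=-2.4310 |R|=1.4310  x_hi=-0.2414 |R|=0.7586
  mid=-1.33620 |R|=0.33620 →hi
  mid=-1.88363 |R|=0.88363 →hi
  mid=-2.15734 |R|=1.15734 →lo
  mid=-2.02048 |R|=1.02048 →lo
  mid=-1.95205 |R|=0.95205 →hi
  mid=-1.98627 |R|=0.98627 →hi
  mid=-2.00337 |R|=1.00337 →lo
  mid=-1.99482 |R|=0.99482 →hi
  mid=-1.99910 |R|=0.99910 →hi
  mid=-2.00124 |R|=1.00124 →lo
  ...
  [-2.00003,-1.99990] ⇒ x*=-2.0000
Stable set (-2.0000, 0).

z* = -2.0000.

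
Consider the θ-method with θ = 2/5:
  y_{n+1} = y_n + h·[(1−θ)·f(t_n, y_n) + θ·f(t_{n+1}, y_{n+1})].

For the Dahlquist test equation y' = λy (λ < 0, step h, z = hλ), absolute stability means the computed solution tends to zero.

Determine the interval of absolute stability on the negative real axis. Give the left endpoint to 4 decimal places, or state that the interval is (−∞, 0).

z∈(-10.0000,0).

Set f=λy, z=hλ:
  y_{n+1} = y_n + z·[3/5·y_n + 2/5·y_{n+1}] ⇒ (1 − 2/5z)y_{n+1} = (1 + 3/5z)y_n
  ⇒ R(z) = (1 + 3/5z)/(1 − 2/5z).

Find x<0 with |R(x)|<1.
x=-0.63: |R|=0.4968
R=−1: 1+3/5x = −1+2/5x ⇒ -1/5x=2 ⇒ x=2/(-1/5)=-10.0000
Confirm numerically:
  x=-9.581: |R|=0.98266 <1
  x=-5.932: |R|=0.75878 <1
  x=-4.242: |R|=0.57298 <1
  x=-10.484: |R|=1.01864 >1
  x=-10.452: |R|=1.01745 >1
So |R|<1 on (-10.0000, 0).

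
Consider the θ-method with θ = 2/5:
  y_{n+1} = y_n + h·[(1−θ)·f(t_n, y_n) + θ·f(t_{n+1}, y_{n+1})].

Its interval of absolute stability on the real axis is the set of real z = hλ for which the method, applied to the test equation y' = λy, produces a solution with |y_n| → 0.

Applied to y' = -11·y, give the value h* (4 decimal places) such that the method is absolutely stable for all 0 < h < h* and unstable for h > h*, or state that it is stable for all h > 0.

With y'=λy (z=hλ):
  y_{n+1} = y_n + z·[3/5·y_n + 2/5·y_{n+1}] ⇒ (1 − 2/5z)y_{n+1} = (1 + 3/5z)y_n
  Hence R(z) = (1 + 3/5z)/(1 − 2/5z).

Solve |R(x)|<1 on ℝ⁻.
x=-0.51: |R|=0.5764
R=−1: 1+3/5x = −1+2/5x ⇒ -1/5x=2 ⇒ x=2/(-1/5)=-10.0000
Confirm numerically:
  x=-9.070: |R|=0.95981 <1
  x=-7.785: |R|=0.89232 <1
  x=-6.444: |R|=0.80121 <1
  x=-10.533: |R|=1.02045 >1
  x=-10.211: |R|=1.00830 >1
  x=-10.156: |R|=1.00616 >1
So |R|<1 on (-10.0000, 0).

(-10.0000,0); λ=-11 ⇒ h* = (10)/11 = 0.9091.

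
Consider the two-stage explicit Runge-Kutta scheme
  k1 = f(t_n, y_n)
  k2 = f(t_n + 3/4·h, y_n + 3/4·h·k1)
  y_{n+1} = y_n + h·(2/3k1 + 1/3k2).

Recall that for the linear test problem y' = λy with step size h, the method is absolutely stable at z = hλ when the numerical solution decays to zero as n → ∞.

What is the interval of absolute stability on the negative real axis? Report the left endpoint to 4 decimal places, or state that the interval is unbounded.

Test eqn y'=λy, z=hλ:
  k1=λy_n ⇒ h·k1=z·y_n;  k2=λ(1+3/4z)y_n ⇒ h·k2=z(1+3/4z)y_n
  y_{n+1}/y_n = 1 + 2/3z + 1/3z(1+3/4z) = 1 + z + 1/4z²
  so R(z) = 1 + z + 1/4z².

Need |R(x)|<1, x<0.
x=-1.49: |R|=0.0650
R=1: x+1/4x²=0 ⇒ x=−4=-4.0000; min R=1−1/(4·1/4)=0.0000>−1
Confirm numerically:
  x=-3.722: |R|=0.74132 <1
  x=-3.330: |R|=0.44223 <1
  x=-2.148: |R|=0.00548 <1
  x=-2.106: |R|=0.00281 <1
  x=-4.443: |R|=1.49206 >1
  x=-4.224: |R|=1.23654 >1
  x=-4.023: |R|=1.02313 >1
Interval (-4.0000, 0).

z∈(-4.0000,0).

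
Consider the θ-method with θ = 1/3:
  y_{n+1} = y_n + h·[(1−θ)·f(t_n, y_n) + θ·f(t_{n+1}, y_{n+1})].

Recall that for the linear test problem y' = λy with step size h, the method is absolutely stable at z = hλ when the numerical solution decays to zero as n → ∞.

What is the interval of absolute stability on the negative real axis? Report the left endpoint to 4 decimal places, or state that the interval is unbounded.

z∈(-6.0000,0).

On y'=λy, z=hλ:
  y_{n+1} = y_n + z·[2/3·y_n + 1/3·y_{n+1}] ⇒ (1 − 1/3z)y_{n+1} = (1 + 2/3z)y_n
  Hence R(z) = (1 + 2/3z)/(1 − 1/3z).

Solve |R(x)|<1 on ℝ⁻.
x=-1.3: |R|=0.0930
R=−1: 1+2/3x = −1+1/3x ⇒ -1/3x=2 ⇒ x=2/(-1/3)=-6.0000
Confirm numerically:
  x=-5.741: |R|=0.97037 <1
  x=-5.225: |R|=0.90578 <1
  x=-2.449: |R|=0.34832 <1
  x=-6.592: |R|=1.06172 >1
  x=-6.527: |R|=1.05532 >1
  x=-6.242: |R|=1.02618 >1
Interval (-6.0000, 0).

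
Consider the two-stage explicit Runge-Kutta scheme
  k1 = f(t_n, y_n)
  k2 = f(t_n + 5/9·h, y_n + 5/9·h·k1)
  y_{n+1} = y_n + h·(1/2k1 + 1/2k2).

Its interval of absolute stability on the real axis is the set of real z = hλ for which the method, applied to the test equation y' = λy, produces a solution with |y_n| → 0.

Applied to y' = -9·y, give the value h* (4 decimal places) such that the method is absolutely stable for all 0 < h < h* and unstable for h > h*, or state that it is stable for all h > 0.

(-3.6000,0); λ=-9 ⇒ h* = (18/5)/9 = 0.4000.

Test eqn y'=λy, z=hλ:
  k1=λy_n ⇒ h·k1=z·y_n;  k2=λ(1+5/9z)y_n ⇒ h·k2=z(1+5/9z)y_n
  y_{n+1}/y_n = 1 + 1/2z + 1/2z(1+5/9z) = 1 + z + 5/18z²
  so R(z) = 1 + z + 5/18z².

Find x<0 with |R(x)|<1.
x=-1.17: |R|=0.2103
R=1: x+5/18x²=0 ⇒ x=−18/5=-3.6000; min R=1−1/(4·5/18)=0.1000>−1
Confirm numerically:
  x=-2.835: |R|=0.39756 <1
  x=-2.736: |R|=0.34336 <1
  x=-2.278: |R|=0.16347 <1
  x=-4.103: |R|=1.57328 >1
  x=-3.980: |R|=1.42011 >1
Interval (-3.6000, 0).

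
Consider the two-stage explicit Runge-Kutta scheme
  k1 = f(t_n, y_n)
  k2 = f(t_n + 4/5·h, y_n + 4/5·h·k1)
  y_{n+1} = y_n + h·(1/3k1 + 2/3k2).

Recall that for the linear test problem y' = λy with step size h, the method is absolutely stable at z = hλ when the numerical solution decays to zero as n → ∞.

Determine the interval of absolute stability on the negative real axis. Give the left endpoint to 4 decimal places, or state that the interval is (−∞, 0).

With y'=λy (z=hλ):
  k1=λy_n ⇒ h·k1=z·y_n;  k2=λ(1+4/5z)y_n ⇒ h·k2=z(1+4/5z)y_n
  y_{n+1}/y_n = 1 + 1/3z + 2/3z(1+4/5z) = 1 + z + 8/15z²
  Hence R(z) = 1 + z + 8/15z².

Find x<0 with |R(x)|<1.
x=-1.75: |R|=0.8833
R=1: x+8/15x²=0 ⇒ x=−15/8=-1.8750; min R=1−1/(4·8/15)=0.5312>−1
Confirm numerically:
  x=-1.647: |R|=0.79972 <1
  x=-1.502: |R|=0.70120 <1
  x=-1.421: |R|=0.65593 <1
  x=-0.871: |R|=0.53361 <1
  x=-2.302: |R|=1.52424 >1
  x=-2.238: |R|=1.43328 >1
  x=-1.996: |R|=1.12881 >1
So |R|<1 on (-1.8750, 0).

(-1.8750, 0).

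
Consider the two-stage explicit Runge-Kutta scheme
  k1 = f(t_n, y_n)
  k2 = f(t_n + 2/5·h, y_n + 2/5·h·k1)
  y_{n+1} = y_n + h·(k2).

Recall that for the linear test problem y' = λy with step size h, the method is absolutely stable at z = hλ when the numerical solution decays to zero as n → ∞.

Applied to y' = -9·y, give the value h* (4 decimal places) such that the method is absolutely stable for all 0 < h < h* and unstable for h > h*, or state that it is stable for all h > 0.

(-2.5000,0); λ=-9 ⇒ h* = (5/2)/9 = 0.2778.

On y'=λy, z=hλ:
  k1=λy_n ⇒ h·k1=z·y_n;  k2=λ(1+2/5z)y_n ⇒ h·k2=z(1+2/5z)y_n
  y_{n+1}/y_n = 1 + z(1+2/5z) = 1 + z + 2/5z²
  R(z) = 1 + z + 2/5z².

Find x<0 with |R(x)|<1.
x=-0.32: |R|=0.7210
R=1: x+2/5x²=0 ⇒ x=−5/2=-2.5000; min R=1−1/(4·2/5)=0.3750>−1
Confirm numerically:
  x=-2.469: |R|=0.96938 <1
  x=-1.771: |R|=0.48358 <1
  x=-1.200: |R|=0.37600 <1
  x=-2.874: |R|=1.42995 >1
  x=-2.592: |R|=1.09539 >1
  x=-2.524: |R|=1.02423 >1
So |R|<1 on (-2.5000, 0).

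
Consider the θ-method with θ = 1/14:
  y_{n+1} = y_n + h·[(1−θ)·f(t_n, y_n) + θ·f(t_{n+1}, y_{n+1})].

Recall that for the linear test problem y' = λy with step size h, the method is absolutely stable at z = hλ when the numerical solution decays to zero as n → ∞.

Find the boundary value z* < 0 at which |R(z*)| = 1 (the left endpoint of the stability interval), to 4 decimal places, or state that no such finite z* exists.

On y'=λy, z=hλ:
  y_{n+1} = y_n + z·[13/14·y_n + 1/14·y_{n+1}] ⇒ (1 − 1/14z)y_{n+1} = (1 + 13/14z)y_n
  R(z) = (1 + 13/14z)/(1 − 1/14z).

Find x<0 with |R(x)|<1.
x=-0.57: |R|=0.4523
R=−1: 1+13/14x = −1+1/14x ⇒ -6/7x=2 ⇒ x=2/(-6/7)=-2.3333
Confirm numerically:
  x=-2.181: |R|=0.88703 <1
  x=-2.055: |R|=0.79197 <1
  x=-2.003: |R|=0.75230 <1
  x=-1.928: |R|=0.69463 <1
  x=-2.780: |R|=1.31943 >1
  x=-2.515: |R|=1.13200 >1
So |R|<1 on (-2.3333, 0).

left endpoint -2.3333.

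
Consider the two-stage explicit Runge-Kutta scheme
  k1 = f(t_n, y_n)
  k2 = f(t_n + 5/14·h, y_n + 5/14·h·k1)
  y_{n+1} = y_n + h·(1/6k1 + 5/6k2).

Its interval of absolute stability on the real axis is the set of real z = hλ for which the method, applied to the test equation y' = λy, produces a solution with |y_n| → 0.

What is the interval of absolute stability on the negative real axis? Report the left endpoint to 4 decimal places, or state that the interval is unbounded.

z∈(-3.3600,0).

Set f=λy, z=hλ:
  k1=λy_n ⇒ h·k1=z·y_n;  k2=λ(1+5/14z)y_n ⇒ h·k2=z(1+5/14z)y_n
  y_{n+1}/y_n = 1 + 1/6z + 5/6z(1+5/14z) = 1 + z + 25/84z²
  Hence R(z) = 1 + z + 25/84z².

Solve |R(x)|<1 on ℝ⁻.
x=-0.3: |R|=0.7268
R=1: x+25/84x²=0 ⇒ x=−84/25=-3.3600; min R=1−1/(4·25/84)=0.1600>−1
Confirm numerically:
  x=-3.081: |R|=0.74417 <1
  x=-2.840: |R|=0.56048 <1
  x=-2.274: |R|=0.26501 <1
  x=-1.987: |R|=0.18805 <1
  x=-3.505: |R|=1.15126 >1
  x=-3.395: |R|=1.03536 >1
Stable set (-3.3600, 0).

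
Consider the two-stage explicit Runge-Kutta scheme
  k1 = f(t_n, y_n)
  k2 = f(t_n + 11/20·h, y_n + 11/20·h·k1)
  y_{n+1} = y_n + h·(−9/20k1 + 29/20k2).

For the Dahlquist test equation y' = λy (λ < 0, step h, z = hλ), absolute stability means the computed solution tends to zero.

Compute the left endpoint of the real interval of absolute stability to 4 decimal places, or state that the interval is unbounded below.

Set f=λy, z=hλ:
  k1=λy_n ⇒ h·k1=z·y_n;  k2=λ(1+11/20z)y_n ⇒ h·k2=z(1+11/20z)y_n
  y_{n+1}/y_n = 1 − 9/20z + 29/20z(1+11/20z) = 1 + z + 319/400z²
  so R(z) = 1 + z + 319/400z².

Boundary: |R(x)|=1, x<0.
x=-0.87: |R|=0.7336
R=1: x+319/400x²=0 ⇒ x=−400/319=-1.2539; min R=1−1/(4·319/400)=0.6865>−1
Confirm numerically:
  x=-1.066: |R|=0.84024 <1
  x=-0.862: |R|=0.73058 <1
  x=-0.762: |R|=0.70106 <1
  x=-1.446: |R|=1.22151 >1
  x=-1.316: |R|=1.06516 >1
Stable set (-1.2539, 0).

left endpoint -1.2539.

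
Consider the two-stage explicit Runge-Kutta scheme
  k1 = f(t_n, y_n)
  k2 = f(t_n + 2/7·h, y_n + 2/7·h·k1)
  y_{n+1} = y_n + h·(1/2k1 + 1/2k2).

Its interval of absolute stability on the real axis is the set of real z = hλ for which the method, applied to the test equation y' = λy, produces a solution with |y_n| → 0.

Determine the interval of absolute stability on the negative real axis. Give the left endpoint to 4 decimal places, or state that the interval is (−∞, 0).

(-7.0000, 0).

On y'=λy, z=hλ:
  k1=λy_n ⇒ h·k1=z·y_n;  k2=λ(1+2/7z)y_n ⇒ h·k2=z(1+2/7z)y_n
  y_{n+1}/y_n = 1 + 1/2z + 1/2z(1+2/7z) = 1 + z + 1/7z²
  R(z) = 1 + z + 1/7z².

Boundary: |R(x)|=1, x<0.
x=-0.73: |R|=0.3461
R=1: x+1/7x²=0 ⇒ x=−7=-7.0000; min R=1−1/(4·1/7)=-0.7500>−1
Confirm numerically:
  x=-5.197: |R|=0.33860 <1
  x=-4.550: |R|=0.59250 <1
  x=-3.596: |R|=0.74868 <1
  x=-3.488: |R|=0.74998 <1
  x=-7.311: |R|=1.32482 >1
  x=-7.136: |R|=1.13864 >1
  x=-7.094: |R|=1.09526 >1
Stable set (-7.0000, 0).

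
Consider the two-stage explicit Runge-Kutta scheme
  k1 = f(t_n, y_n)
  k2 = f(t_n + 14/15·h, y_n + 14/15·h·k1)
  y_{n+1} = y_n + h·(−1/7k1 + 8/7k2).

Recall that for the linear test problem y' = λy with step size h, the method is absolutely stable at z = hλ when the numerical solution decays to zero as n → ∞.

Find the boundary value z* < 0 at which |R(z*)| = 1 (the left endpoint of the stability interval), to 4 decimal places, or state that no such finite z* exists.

z* = -0.9375.

On y'=λy, z=hλ:
  k1=λy_n ⇒ h·k1=z·y_n;  k2=λ(1+14/15z)y_n ⇒ h·k2=z(1+14/15z)y_n
  y_{n+1}/y_n = 1 − 1/7z + 8/7z(1+14/15z) = 1 + z + 16/15z²
  Hence R(z) = 1 + z + 16/15z².

Need |R(x)|<1, x<0.
x=-1.76: |R|=2.5441
R=1: x+16/15x²=0 ⇒ x=−15/16=-0.9375; min R=1−1/(4·16/15)=0.7656>−1
Confirm numerically:
  x=-0.843: |R|=0.91503 <1
  x=-0.710: |R|=0.82771 <1
  x=-0.541: |R|=0.77119 <1
  x=-0.530: |R|=0.76963 <1
  x=-1.240: |R|=1.40011 >1
  x=-1.160: |R|=1.27531 >1
Stable set (-0.9375, 0).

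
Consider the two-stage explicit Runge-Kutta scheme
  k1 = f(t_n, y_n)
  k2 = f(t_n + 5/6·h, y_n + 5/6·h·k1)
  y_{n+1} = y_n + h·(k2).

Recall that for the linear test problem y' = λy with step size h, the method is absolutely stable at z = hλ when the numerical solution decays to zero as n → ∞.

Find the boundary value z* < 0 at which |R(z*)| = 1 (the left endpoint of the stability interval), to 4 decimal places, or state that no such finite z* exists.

With y'=λy (z=hλ):
  k1=λy_n ⇒ h·k1=z·y_n;  k2=λ(1+5/6z)y_n ⇒ h·k2=z(1+5/6z)y_n
  y_{n+1}/y_n = 1 + z(1+5/6z) = 1 + z + 5/6z²
  so R(z) = 1 + z + 5/6z².

Solve |R(x)|<1 on ℝ⁻.
x=-0.37: |R|=0.7441
R=1: x+5/6x²=0 ⇒ x=−6/5=-1.2000; min R=1−1/(4·5/6)=0.7000>−1
Confirm numerically:
  x=-1.013: |R|=0.84214 <1
  x=-1.011: |R|=0.84077 <1
  x=-0.889: |R|=0.76960 <1
  x=-1.617: |R|=1.56191 >1
  x=-1.606: |R|=1.54336 >1
Interval (-1.2000, 0).

z* = -1.2000.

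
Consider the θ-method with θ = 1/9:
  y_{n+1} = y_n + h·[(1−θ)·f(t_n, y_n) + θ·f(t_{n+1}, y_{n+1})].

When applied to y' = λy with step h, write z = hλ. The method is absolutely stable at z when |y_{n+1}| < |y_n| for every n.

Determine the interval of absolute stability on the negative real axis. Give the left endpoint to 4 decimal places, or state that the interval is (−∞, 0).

(-2.5714, 0).

Set f=λy, z=hλ:
  y_{n+1} = y_n + z·[8/9·y_n + 1/9·y_{n+1}] ⇒ (1 − 1/9z)y_{n+1} = (1 + 8/9z)y_n
  Hence R(z) = (1 + 8/9z)/(1 − 1/9z).

Boundary: |R(x)|=1, x<0.
x=-1.59: |R|=0.3513
R=−1: 1+8/9x = −1+1/9x ⇒ -7/9x=2 ⇒ x=2/(-7/9)=-2.5714
Confirm numerically:
  x=-2.323: |R|=0.84642 <1
  x=-2.126: |R|=0.71976 <1
  x=-1.783: |R|=0.48818 <1
  x=-1.479: |R|=0.27025 <1
  x=-3.129: |R|=1.32179 >1
  x=-2.997: |R|=1.24831 >1
  x=-2.854: |R|=1.16686 >1
Interval (-2.5714, 0).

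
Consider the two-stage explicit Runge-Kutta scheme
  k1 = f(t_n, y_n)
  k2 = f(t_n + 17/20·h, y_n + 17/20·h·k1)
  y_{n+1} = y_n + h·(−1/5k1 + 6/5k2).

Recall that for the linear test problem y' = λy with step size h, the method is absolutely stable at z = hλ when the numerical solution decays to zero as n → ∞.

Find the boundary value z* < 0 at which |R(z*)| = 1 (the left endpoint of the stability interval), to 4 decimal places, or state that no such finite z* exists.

Test eqn y'=λy, z=hλ:
  k1=λy_n ⇒ h·k1=z·y_n;  k2=λ(1+17/20z)y_n ⇒ h·k2=z(1+17/20z)y_n
  y_{n+1}/y_n = 1 − 1/5z + 6/5z(1+17/20z) = 1 + z + 51/50z²
  Hence R(z) = 1 + z + 51/50z².

Need |R(x)|<1, x<0.
x=-0.82: |R|=0.8658
R=1: x+51/50x²=0 ⇒ x=−50/51=-0.9804; min R=1−1/(4·51/50)=0.7549>−1
Confirm numerically:
  x=-0.948: |R|=0.96868 <1
  x=-0.937: |R|=0.95853 <1
  x=-0.416: |R|=0.76052 <1
  x=-1.529: |R|=1.85560 >1
  x=-1.105: |R|=1.14045 >1
Interval (-0.9804, 0).

left endpoint -0.9804.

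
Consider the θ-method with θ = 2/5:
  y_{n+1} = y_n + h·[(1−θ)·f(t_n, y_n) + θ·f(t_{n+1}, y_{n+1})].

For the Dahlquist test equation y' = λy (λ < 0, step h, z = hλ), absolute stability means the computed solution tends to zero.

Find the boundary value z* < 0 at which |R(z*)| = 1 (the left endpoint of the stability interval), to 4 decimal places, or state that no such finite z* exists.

Set f=λy, z=hλ:
  y_{n+1} = y_n + z·[3/5·y_n + 2/5·y_{n+1}] ⇒ (1 − 2/5z)y_{n+1} = (1 + 3/5z)y_n
  Hence R(z) = (1 + 3/5z)/(1 − 2/5z).

Need |R(x)|<1, x<0.
x=-1.27: |R|=0.1578
R=−1: 1+3/5x = −1+2/5x ⇒ -1/5x=2 ⇒ x=2/(-1/5)=-10.0000
Confirm numerically:
  x=-7.830: |R|=0.89497 <1
  x=-7.096: |R|=0.84869 <1
  x=-4.668: |R|=0.62807 <1
  x=-10.263: |R|=1.01030 >1
  x=-10.234: |R|=1.00919 >1
So |R|<1 on (-10.0000, 0).

z* = -10.0000.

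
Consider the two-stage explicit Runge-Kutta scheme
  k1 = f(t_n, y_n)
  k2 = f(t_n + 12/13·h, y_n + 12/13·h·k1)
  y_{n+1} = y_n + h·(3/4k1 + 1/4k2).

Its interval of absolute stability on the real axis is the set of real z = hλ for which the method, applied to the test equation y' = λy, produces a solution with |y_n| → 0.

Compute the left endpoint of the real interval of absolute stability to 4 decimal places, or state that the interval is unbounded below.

left endpoint -4.3333.

Set f=λy, z=hλ:
  k1=λy_n ⇒ h·k1=z·y_n;  k2=λ(1+12/13z)y_n ⇒ h·k2=z(1+12/13z)y_n
  y_{n+1}/y_n = 1 + 3/4z + 1/4z(1+12/13z) = 1 + z + 3/13z²
  so R(z) = 1 + z + 3/13z².

Boundary: |R(x)|=1, x<0.
x=-1.66: |R|=0.0241
R=1: x+3/13x²=0 ⇒ x=−13/3=-4.3333; min R=1−1/(4·3/13)=-0.0833>−1
Confirm numerically:
  x=-3.501: |R|=0.32754 <1
  x=-3.253: |R|=0.18900 <1
  x=-2.645: |R|=0.03053 <1
  x=-4.840: |R|=1.56591 >1
  x=-4.700: |R|=1.39769 >1
  x=-4.594: |R|=1.27635 >1
Stable set (-4.3333, 0).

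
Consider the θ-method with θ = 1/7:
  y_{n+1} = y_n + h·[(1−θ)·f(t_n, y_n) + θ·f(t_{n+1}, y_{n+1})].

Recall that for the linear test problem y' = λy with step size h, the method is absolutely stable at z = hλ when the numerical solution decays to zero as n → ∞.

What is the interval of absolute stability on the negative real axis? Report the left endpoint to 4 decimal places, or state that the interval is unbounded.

Test eqn y'=λy, z=hλ:
  y_{n+1} = y_n + z·[6/7·y_n + 1/7·y_{n+1}] ⇒ (1 − 1/7z)y_{n+1} = (1 + 6/7z)y_n
  ⇒ R(z) = (1 + 6/7z)/(1 − 1/7z).

Solve |R(x)|<1 on ℝ⁻.
x=-1.09: |R|=0.0569
R=−1: 1+6/7x = −1+1/7x ⇒ -5/7x=2 ⇒ x=2/(-5/7)=-2.8000
Confirm numerically:
  x=-2.756: |R|=0.97745 <1
  x=-2.405: |R|=0.79001 <1
  x=-1.686: |R|=0.35874 <1
  x=-3.255: |R|=1.22184 >1
  x=-2.938: |R|=1.06943 >1
Stable set (-2.8000, 0).

z∈(-2.8000,0).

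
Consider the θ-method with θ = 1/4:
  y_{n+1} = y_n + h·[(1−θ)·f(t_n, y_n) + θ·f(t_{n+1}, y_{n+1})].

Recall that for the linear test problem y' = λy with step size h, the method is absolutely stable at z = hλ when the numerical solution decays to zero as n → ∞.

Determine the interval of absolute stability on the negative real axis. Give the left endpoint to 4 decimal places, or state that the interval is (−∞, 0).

z∈(-4.0000,0).

Test eqn y'=λy, z=hλ:
  y_{n+1} = y_n + z·[3/4·y_n + 1/4·y_{n+1}] ⇒ (1 − 1/4z)y_{n+1} = (1 + 3/4z)y_n
  R(z) = (1 + 3/4z)/(1 − 1/4z).

Solve |R(x)|<1 on ℝ⁻.
x=-0.71: |R|=0.3970
R=−1: 1+3/4x = −1+1/4x ⇒ -1/2x=2 ⇒ x=2/(-1/2)=-4.0000
Confirm numerically:
  x=-3.173: |R|=0.76941 <1
  x=-2.560: |R|=0.56098 <1
  x=-2.488: |R|=0.53391 <1
  x=-2.028: |R|=0.34572 <1
  x=-4.318: |R|=1.07646 >1
  x=-4.168: |R|=1.04114 >1
  x=-4.026: |R|=1.00648 >1
So |R|<1 on (-4.0000, 0).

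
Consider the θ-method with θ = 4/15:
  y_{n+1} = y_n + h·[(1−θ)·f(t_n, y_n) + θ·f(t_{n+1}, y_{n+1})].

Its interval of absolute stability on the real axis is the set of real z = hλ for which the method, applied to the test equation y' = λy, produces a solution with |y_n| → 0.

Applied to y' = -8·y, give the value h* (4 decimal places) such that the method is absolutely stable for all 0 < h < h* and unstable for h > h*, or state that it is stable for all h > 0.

Set f=λy, z=hλ:
  y_{n+1} = y_n + z·[11/15·y_n + 4/15·y_{n+1}] ⇒ (1 − 4/15z)y_{n+1} = (1 + 11/15z)y_n
  ⇒ R(z) = (1 + 11/15z)/(1 − 4/15z).

Solve |R(x)|<1 on ℝ⁻.
x=-1.63: |R|=0.1362
R=−1: 1+11/15x = −1+4/15x ⇒ -7/15x=2 ⇒ x=2/(-7/15)=-4.2857
Confirm numerically:
  x=-3.406: |R|=0.78487 <1
  x=-2.750: |R|=0.58654 <1
  x=-2.615: |R|=0.54065 <1
  x=-4.854: |R|=1.11559 >1
  x=-4.835: |R|=1.11197 >1
  x=-4.624: |R|=1.07070 >1
So |R|<1 on (-4.2857, 0).

(-4.2857,0); λ=-8 ⇒ h* = (30/7)/8 = 0.5357.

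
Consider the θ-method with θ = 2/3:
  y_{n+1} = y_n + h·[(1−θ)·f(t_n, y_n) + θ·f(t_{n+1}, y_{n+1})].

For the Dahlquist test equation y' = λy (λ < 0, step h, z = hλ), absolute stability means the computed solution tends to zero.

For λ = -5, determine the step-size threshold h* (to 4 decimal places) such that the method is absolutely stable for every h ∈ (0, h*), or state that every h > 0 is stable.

With y'=λy (z=hλ):
  y_{n+1} = y_n + z·[1/3·y_n + 2/3·y_{n+1}] ⇒ (1 − 2/3z)y_{n+1} = (1 + 1/3z)y_n
  R(z) = (1 + 1/3z)/(1 − 2/3z).

Solve |R(x)|<1 on ℝ⁻.
x=-1.66: |R|=0.2120
x=-2: |R|=0.1429
x=-10: |R|=0.3043
x=-100: |R|=0.4778
θ=2/3≥1/2 ⇒ |1+1/3x|<|1−2/3x| ∀x<0 ⇒ unbounded interval.

(−∞, 0) — no finite endpoint. Any h>0 works for λ=-5.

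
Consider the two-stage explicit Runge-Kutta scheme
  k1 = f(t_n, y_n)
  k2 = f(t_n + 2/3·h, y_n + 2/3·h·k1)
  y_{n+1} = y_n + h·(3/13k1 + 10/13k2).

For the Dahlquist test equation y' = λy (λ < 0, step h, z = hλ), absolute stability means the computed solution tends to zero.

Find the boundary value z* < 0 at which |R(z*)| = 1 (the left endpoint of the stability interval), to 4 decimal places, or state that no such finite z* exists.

left endpoint -1.9500.

Set f=λy, z=hλ:
  k1=λy_n ⇒ h·k1=z·y_n;  k2=λ(1+2/3z)y_n ⇒ h·k2=z(1+2/3z)y_n
  y_{n+1}/y_n = 1 + 3/13z + 10/13z(1+2/3z) = 1 + z + 20/39z²
  ⇒ R(z) = 1 + z + 20/39z².

Need |R(x)|<1, x<0.
x=-0.92: |R|=0.5141
R=1: x+20/39x²=0 ⇒ x=−39/20=-1.9500; min R=1−1/(4·20/39)=0.5125>−1
Confirm numerically:
  x=-1.678: |R|=0.76594 <1
  x=-1.507: |R|=0.65764 <1
  x=-1.089: |R|=0.51916 <1
  x=-2.233: |R|=1.32407 >1
  x=-2.100: |R|=1.16154 >1
Interval (-1.9500, 0).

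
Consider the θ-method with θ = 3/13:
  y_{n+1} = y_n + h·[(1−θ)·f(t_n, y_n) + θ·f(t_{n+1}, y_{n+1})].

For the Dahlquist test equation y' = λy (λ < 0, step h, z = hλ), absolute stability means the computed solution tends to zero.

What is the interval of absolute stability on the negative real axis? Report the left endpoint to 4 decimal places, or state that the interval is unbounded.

(-3.7143, 0).

With y'=λy (z=hλ):
  y_{n+1} = y_n + z·[10/13·y_n + 3/13·y_{n+1}] ⇒ (1 − 3/13z)y_{n+1} = (1 + 10/13z)y_n
  Hence R(z) = (1 + 10/13z)/(1 − 3/13z).

Find x<0 with |R(x)|<1.
x=-1.23: |R|=0.0419
R=−1: 1+10/13x = −1+3/13x ⇒ -7/13x=2 ⇒ x=2/(-7/13)=-3.7143
Confirm numerically:
  x=-3.459: |R|=0.92356 <1
  x=-3.206: |R|=0.84269 <1
  x=-2.491: |R|=0.58174 <1
  x=-3.988: |R|=1.07675 >1
  x=-3.867: |R|=1.04345 >1
So |R|<1 on (-3.7143, 0).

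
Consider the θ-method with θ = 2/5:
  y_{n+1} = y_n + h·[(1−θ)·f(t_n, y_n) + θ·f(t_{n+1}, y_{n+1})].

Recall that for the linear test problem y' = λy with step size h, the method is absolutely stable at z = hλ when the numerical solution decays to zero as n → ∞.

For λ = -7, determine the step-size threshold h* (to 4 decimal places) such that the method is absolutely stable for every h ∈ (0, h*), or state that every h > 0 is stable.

(-10.0000,0); λ=-7 ⇒ h* = (10)/7 = 1.4286.

Set f=λy, z=hλ:
  y_{n+1} = y_n + z·[3/5·y_n + 2/5·y_{n+1}] ⇒ (1 − 2/5z)y_{n+1} = (1 + 3/5z)y_n
  R(z) = (1 + 3/5z)/(1 − 2/5z).

Find x<0 with |R(x)|<1.
x=-1.22: |R|=0.1801
R=−1: 1+3/5x = −1+2/5x ⇒ -1/5x=2 ⇒ x=2/(-1/5)=-10.0000
Confirm numerically:
  x=-8.556: |R|=0.93470 <1
  x=-8.272: |R|=0.91979 <1
  x=-6.748: |R|=0.82418 <1
  x=-4.274: |R|=0.57735 <1
  x=-10.426: |R|=1.01648 >1
  x=-10.103: |R|=1.00409 >1
  x=-10.020: |R|=1.00080 >1
So |R|<1 on (-10.0000, 0).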